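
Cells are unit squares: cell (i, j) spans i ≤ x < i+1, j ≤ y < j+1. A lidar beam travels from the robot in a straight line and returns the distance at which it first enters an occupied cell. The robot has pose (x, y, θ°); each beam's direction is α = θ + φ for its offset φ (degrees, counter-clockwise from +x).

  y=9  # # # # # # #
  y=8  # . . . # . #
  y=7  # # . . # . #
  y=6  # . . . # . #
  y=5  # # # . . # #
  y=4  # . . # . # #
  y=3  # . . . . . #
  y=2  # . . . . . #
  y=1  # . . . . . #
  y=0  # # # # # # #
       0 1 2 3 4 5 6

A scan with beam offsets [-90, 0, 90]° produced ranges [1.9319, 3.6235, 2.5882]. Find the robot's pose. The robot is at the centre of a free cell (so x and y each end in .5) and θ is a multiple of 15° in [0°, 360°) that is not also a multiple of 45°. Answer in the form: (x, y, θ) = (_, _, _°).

The pose lattice has 31·16 = 496 candidates. Test each by forward raycasting.
  (2.5, 7.5, 210°): beam 1 = 1.7321 ≠ 1.9319 ✗
  (3.5, 1.5, 15°): beam 1 = 0.5176 ≠ 1.9319 ✗
  (3.5, 2.5, 30°): beam 1 = 1.7321 ≠ 1.9319 ✗
  (3.5, 7.5, 330°): beam 1 = 1.7321 ≠ 1.9319 ✗
  …
  (4.5, 3.5, 165°): r_1=1.9319, r_2=3.6235, r_3=2.5882 — all match ✓
Only this pose fits every beam.

(x, y, θ) = (4.5, 3.5, 165°)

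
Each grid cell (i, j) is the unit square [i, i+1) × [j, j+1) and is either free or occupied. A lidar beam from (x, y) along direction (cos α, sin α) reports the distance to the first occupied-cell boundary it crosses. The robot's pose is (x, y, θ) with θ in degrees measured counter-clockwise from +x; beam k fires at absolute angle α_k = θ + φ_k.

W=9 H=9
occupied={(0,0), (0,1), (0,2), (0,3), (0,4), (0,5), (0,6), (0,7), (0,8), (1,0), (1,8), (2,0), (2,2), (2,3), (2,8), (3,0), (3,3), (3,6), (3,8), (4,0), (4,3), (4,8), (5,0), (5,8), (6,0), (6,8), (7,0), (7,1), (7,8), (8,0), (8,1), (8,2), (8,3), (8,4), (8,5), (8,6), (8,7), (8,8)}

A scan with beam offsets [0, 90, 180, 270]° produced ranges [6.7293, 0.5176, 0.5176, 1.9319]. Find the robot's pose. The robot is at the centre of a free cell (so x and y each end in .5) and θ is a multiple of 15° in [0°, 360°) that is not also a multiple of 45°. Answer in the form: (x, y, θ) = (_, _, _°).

Candidates: 43 free-cell centres × 16 headings = 688 poses. Raycast each; keep the one whose scan matches to 4 dp.
  (7.5, 3.5, 285°): beam 1 = 1.5529 ≠ 6.7293 ✗
  (7.5, 4.5, 105°): beam 1 = 3.6235 ≠ 6.7293 ✗
  (6.5, 7.5, 210°): beam 1 = 2.8868 ≠ 6.7293 ✗
  (4.5, 7.5, 30°): beam 1 = 1.0000 ≠ 6.7293 ✗
  …
  (7.5, 7.5, 255°): r_1=6.7293, r_2=0.5176, r_3=0.5176, r_4=1.9319 — all match ✓
Only this pose fits every beam.

(x, y, θ) = (7.5, 7.5, 255°)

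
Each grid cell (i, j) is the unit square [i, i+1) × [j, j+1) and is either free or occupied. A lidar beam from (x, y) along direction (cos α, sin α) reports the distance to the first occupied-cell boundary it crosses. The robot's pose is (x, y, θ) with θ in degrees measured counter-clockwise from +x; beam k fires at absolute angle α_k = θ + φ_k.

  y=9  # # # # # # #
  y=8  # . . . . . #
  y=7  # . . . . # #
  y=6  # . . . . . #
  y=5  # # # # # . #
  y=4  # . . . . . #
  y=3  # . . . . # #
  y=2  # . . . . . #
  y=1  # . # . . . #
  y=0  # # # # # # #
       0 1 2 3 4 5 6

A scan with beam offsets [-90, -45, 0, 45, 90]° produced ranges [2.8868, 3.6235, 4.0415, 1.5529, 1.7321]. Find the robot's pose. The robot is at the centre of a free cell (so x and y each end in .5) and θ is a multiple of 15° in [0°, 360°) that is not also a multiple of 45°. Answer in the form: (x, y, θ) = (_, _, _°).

Enumerate (i+0.5, j+0.5, θ) over the 33 free cells and 16 admissible headings. For each, cast all 5 beams and compare to the given ranges.
  (1.5, 8.5, 240°): beam 1 = 0.5774 ≠ 2.8868 ✗
  (3.5, 6.5, 120°): beam 1 = 1.7321 ≠ 2.8868 ✗
  (2.5, 7.5, 240°): beam 1 = 1.7321 ≠ 2.8868 ✗
  …
  (2.5, 3.5, 30°): r_1=2.8868, r_2=3.6235, r_3=4.0415, r_4=1.5529, r_5=1.7321 — all match ✓
Unique over the lattice → pose = (2.5, 3.5, 30°).

(x, y, θ) = (2.5, 3.5, 30°)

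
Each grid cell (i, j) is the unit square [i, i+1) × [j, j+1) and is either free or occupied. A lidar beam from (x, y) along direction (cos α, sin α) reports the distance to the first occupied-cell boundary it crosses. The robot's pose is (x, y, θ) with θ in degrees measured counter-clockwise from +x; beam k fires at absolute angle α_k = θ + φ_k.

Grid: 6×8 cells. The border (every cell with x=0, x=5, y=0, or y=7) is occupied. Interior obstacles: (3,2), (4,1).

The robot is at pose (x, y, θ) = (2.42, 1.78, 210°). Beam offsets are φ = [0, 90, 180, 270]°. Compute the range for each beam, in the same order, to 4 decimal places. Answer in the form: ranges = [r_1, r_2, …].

beam 1: φ=0°, α=210°
  dir = (cos 210°, sin 210°) = (-0.8660, -0.5000); from cell (2,1)
  next x-line at t=0.4850, next y-line at t=1.5600; Δt_x=1.1547, Δt_y=2.0000
    x: enter (1,1) at t=0.4850
    y: enter (1,0) at t=1.5600 ← occupied
  → r_1 = 1.5600
beam 2: φ=90°, α=300°
  dir = (cos 300°, sin 300°) = (0.5000, -0.8660); from cell (2,1)
  next x-line at t=1.1600, next y-line at t=0.9007; Δt_x=2.0000, Δt_y=1.1547
    y: enter (2,0) at t=0.9007 ← occupied
  → r_2 = 0.9007
beam 3: φ=180°, α=30°
  dir = (cos 30°, sin 30°) = (0.8660, 0.5000); from cell (2,1)
  next x-line at t=0.6697, next y-line at t=0.4400; Δt_x=1.1547, Δt_y=2.0000
    y: enter (2,2) at t=0.4400
    x: enter (3,2) at t=0.6697 ← occupied
  → r_3 = 0.6697
beam 4: φ=270°, α=120°
  dir = (cos 120°, sin 120°) = (-0.5000, 0.8660); from cell (2,1)
  next x-line at t=0.8400, next y-line at t=0.2540; Δt_x=2.0000, Δt_y=1.1547
    y: enter (2,2) at t=0.2540
    x: enter (1,2) at t=0.8400
    y: enter (1,3) at t=1.4087
    y: enter (1,4) at t=2.5634
    x: enter (0,4) at t=2.8400 ← occupied
  → r_4 = 2.8400

ranges = [1.5600, 0.9007, 0.6697, 2.8400]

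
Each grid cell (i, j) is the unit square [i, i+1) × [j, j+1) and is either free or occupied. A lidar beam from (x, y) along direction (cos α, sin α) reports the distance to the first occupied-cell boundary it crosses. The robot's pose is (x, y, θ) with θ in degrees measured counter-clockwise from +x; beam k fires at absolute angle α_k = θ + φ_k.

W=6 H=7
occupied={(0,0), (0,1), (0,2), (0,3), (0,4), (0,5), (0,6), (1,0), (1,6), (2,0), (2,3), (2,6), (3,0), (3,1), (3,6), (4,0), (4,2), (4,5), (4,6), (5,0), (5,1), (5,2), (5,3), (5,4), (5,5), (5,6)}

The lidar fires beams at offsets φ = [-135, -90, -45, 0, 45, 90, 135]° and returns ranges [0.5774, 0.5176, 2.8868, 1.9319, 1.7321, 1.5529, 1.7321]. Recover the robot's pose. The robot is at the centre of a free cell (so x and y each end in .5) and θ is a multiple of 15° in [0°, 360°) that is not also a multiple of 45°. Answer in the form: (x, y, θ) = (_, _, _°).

(x, y, θ) = (2.5, 4.5, 15°)

Enumerate (i+0.5, j+0.5, θ) over the 16 free cells and 16 admissible headings. For each, cast all 7 beams and compare to the given ranges.
  (4.5, 4.5, 120°): beam 1 = 0.5176 ≠ 0.5774 ✗
  (1.5, 2.5, 330°): beam 1 = 0.5176 ≠ 0.5774 ✗
  (1.5, 1.5, 60°): beam 1 = 0.5176 ≠ 0.5774 ✗
  …
  (2.5, 4.5, 15°): r_1=0.5774, r_2=0.5176, r_3=2.8868, r_4=1.9319, r_5=1.7321, r_6=1.5529, r_7=1.7321 — all match ✓
No second candidate reproduces the full scan.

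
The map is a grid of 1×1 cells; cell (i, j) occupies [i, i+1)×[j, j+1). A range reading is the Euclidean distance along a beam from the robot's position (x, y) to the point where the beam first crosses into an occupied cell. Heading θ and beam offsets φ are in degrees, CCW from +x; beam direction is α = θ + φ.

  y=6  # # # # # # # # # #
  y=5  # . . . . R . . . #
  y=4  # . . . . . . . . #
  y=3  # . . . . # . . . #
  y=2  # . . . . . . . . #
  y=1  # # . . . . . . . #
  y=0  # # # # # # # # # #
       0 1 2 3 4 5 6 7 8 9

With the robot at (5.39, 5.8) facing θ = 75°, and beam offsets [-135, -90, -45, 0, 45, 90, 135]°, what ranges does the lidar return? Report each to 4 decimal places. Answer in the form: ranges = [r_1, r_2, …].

ranges = [5.5426, 3.7373, 0.4000, 0.2071, 0.2309, 0.7727, 5.0691]

beam 1: φ=-135°, α=300°
  d=(0.5000,-0.8660)  start (5,5)  tX=1.2200 tY=0.9238  stride 1/|dx|=2.0000 1/|dy|=1.1547
    cross y-line → (5,4), t=0.9238
    cross x-line → (6,4), t=1.2200
    cross y-line → (6,3), t=2.0785
    cross x-line → (7,3), t=3.2200
    cross y-line → (7,2), t=3.2332
    cross y-line → (7,1), t=4.3879
    cross x-line → (8,1), t=5.2200
    cross y-line → (8,0), t=5.5426 (wall)
  → r_1 = 5.5426
beam 2: φ=-90°, α=345°
  d=(0.9659,-0.2588)  start (5,5)  tX=0.6315 tY=3.0910  stride 1/|dx|=1.0353 1/|dy|=3.8637
    cross x-line → (6,5), t=0.6315
    cross x-line → (7,5), t=1.6668
    cross x-line → (8,5), t=2.7021
    cross y-line → (8,4), t=3.0910
    cross x-line → (9,4), t=3.7373 (wall)
  → r_2 = 3.7373
beam 3: φ=-45°, α=30°
  d=(0.8660,0.5000)  start (5,5)  tX=0.7044 tY=0.4000  stride 1/|dx|=1.1547 1/|dy|=2.0000
    cross y-line → (5,6), t=0.4000 (wall)
  → r_3 = 0.4000
beam 4: φ=0°, α=75°
  d=(0.2588,0.9659)  start (5,5)  tX=2.3569 tY=0.2071  stride 1/|dx|=3.8637 1/|dy|=1.0353
    cross y-line → (5,6), t=0.2071 (wall)
  → r_4 = 0.2071
beam 5: φ=45°, α=120°
  d=(-0.5000,0.8660)  start (5,5)  tX=0.7800 tY=0.2309  stride 1/|dx|=2.0000 1/|dy|=1.1547
    cross y-line → (5,6), t=0.2309 (wall)
  → r_5 = 0.2309
beam 6: φ=90°, α=165°
  d=(-0.9659,0.2588)  start (5,5)  tX=0.4038 tY=0.7727  stride 1/|dx|=1.0353 1/|dy|=3.8637
    cross x-line → (4,5), t=0.4038
    cross y-line → (4,6), t=0.7727 (wall)
  → r_6 = 0.7727
beam 7: φ=135°, α=210°
  d=(-0.8660,-0.5000)  start (5,5)  tX=0.4503 tY=1.6000  stride 1/|dx|=1.1547 1/|dy|=2.0000
    cross x-line → (4,5), t=0.4503
    cross y-line → (4,4), t=1.6000
    cross x-line → (3,4), t=1.6050
    cross x-line → (2,4), t=2.7597
    cross y-line → (2,3), t=3.6000
    cross x-line → (1,3), t=3.9144
    cross x-line → (0,3), t=5.0691 (wall)
  → r_7 = 5.0691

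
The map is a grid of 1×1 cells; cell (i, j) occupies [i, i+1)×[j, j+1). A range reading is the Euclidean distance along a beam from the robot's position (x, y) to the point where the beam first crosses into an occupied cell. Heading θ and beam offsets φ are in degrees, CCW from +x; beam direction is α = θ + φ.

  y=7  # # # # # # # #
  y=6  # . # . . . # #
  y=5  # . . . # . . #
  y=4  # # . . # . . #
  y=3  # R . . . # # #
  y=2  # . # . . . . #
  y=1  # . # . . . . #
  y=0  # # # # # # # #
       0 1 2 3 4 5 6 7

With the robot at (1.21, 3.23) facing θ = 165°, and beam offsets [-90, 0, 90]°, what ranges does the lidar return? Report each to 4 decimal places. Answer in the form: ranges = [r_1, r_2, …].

beam 1: φ=-90°, α=75°
  cosα=0.2588 sinα=0.9659 | (1,3) | tMaxX 3.0523 tMaxY 0.7972 | tΔX 3.8637 tΔY 1.0353
    t=0.7972 [y] (1,4) — stop
  → r_1 = 0.7972
beam 2: φ=0°, α=165°
  cosα=-0.9659 sinα=0.2588 | (1,3) | tMaxX 0.2174 tMaxY 2.9751 | tΔX 1.0353 tΔY 3.8637
    t=0.2174 [x] (0,3) — stop
  → r_2 = 0.2174
beam 3: φ=90°, α=255°
  cosα=-0.2588 sinα=-0.9659 | (1,3) | tMaxX 0.8114 tMaxY 0.2381 | tΔX 3.8637 tΔY 1.0353
    t=0.2381 [y] (1,2)
    t=0.8114 [x] (0,2) — stop
  → r_3 = 0.8114

ranges = [0.7972, 0.2174, 0.8114]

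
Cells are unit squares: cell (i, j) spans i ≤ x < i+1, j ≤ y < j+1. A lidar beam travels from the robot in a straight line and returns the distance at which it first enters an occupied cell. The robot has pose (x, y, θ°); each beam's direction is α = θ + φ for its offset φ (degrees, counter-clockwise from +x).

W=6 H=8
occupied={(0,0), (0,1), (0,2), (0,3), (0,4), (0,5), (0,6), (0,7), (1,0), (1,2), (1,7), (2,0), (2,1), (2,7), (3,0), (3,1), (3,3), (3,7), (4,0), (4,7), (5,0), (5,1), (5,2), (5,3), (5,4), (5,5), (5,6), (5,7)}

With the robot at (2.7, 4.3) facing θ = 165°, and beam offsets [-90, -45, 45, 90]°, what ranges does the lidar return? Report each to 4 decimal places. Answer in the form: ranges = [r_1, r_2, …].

ranges = [2.7952, 3.1177, 1.9630, 2.3811]

beam 1: φ=-90°, α=75°
  dir = (cos 75°, sin 75°) = (0.2588, 0.9659); from cell (2,4)
  next x-line at t=1.1591, next y-line at t=0.7247; Δt_x=3.8637, Δt_y=1.0353
    y: enter (2,5) at t=0.7247
    x: enter (3,5) at t=1.1591
    y: enter (3,6) at t=1.7600
    y: enter (3,7) at t=2.7952 ← occupied
  → r_1 = 2.7952
beam 2: φ=-45°, α=120°
  dir = (cos 120°, sin 120°) = (-0.5000, 0.8660); from cell (2,4)
  next x-line at t=1.4000, next y-line at t=0.8083; Δt_x=2.0000, Δt_y=1.1547
    y: enter (2,5) at t=0.8083
    x: enter (1,5) at t=1.4000
    y: enter (1,6) at t=1.9630
    y: enter (1,7) at t=3.1177 ← occupied
  → r_2 = 3.1177
beam 3: φ=45°, α=210°
  dir = (cos 210°, sin 210°) = (-0.8660, -0.5000); from cell (2,4)
  next x-line at t=0.8083, next y-line at t=0.6000; Δt_x=1.1547, Δt_y=2.0000
    y: enter (2,3) at t=0.6000
    x: enter (1,3) at t=0.8083
    x: enter (0,3) at t=1.9630 ← occupied
  → r_3 = 1.9630
beam 4: φ=90°, α=255°
  dir = (cos 255°, sin 255°) = (-0.2588, -0.9659); from cell (2,4)
  next x-line at t=2.7046, next y-line at t=0.3106; Δt_x=3.8637, Δt_y=1.0353
    y: enter (2,3) at t=0.3106
    y: enter (2,2) at t=1.3459
    y: enter (2,1) at t=2.3811 ← occupied
  → r_4 = 2.3811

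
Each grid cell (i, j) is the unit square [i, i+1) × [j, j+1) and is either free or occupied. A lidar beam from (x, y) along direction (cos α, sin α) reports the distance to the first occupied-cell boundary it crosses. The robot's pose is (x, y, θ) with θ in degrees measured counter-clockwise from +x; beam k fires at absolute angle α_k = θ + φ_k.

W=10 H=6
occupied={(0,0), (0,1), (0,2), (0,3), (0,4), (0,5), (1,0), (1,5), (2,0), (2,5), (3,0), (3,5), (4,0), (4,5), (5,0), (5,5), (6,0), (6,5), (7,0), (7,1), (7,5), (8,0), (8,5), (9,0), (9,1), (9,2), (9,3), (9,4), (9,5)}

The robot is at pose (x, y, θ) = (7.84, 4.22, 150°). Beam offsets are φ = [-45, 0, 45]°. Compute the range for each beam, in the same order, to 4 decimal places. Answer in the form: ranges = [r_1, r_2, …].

beam 1: φ=-45°, α=105°
  cosα=-0.2588 sinα=0.9659 | (7,4) | tMaxX 3.2455 tMaxY 0.8075 | tΔX 3.8637 tΔY 1.0353
    t=0.8075 [y] (7,5) — stop
  → r_1 = 0.8075
beam 2: φ=0°, α=150°
  cosα=-0.8660 sinα=0.5000 | (7,4) | tMaxX 0.9699 tMaxY 1.5600 | tΔX 1.1547 tΔY 2.0000
    t=0.9699 [x] (6,4)
    t=1.5600 [y] (6,5) — stop
  → r_2 = 1.5600
beam 3: φ=45°, α=195°
  cosα=-0.9659 sinα=-0.2588 | (7,4) | tMaxX 0.8696 tMaxY 0.8500 | tΔX 1.0353 tΔY 3.8637
    t=0.8500 [y] (7,3)
    t=0.8696 [x] (6,3)
    t=1.9049 [x] (5,3)
    t=2.9402 [x] (4,3)
    t=3.9755 [x] (3,3)
    t=4.7137 [y] (3,2)
    t=5.0107 [x] (2,2)
    t=6.0460 [x] (1,2)
    t=7.0813 [x] (0,2) — stop
  → r_3 = 7.0813

ranges = [0.8075, 1.5600, 7.0813]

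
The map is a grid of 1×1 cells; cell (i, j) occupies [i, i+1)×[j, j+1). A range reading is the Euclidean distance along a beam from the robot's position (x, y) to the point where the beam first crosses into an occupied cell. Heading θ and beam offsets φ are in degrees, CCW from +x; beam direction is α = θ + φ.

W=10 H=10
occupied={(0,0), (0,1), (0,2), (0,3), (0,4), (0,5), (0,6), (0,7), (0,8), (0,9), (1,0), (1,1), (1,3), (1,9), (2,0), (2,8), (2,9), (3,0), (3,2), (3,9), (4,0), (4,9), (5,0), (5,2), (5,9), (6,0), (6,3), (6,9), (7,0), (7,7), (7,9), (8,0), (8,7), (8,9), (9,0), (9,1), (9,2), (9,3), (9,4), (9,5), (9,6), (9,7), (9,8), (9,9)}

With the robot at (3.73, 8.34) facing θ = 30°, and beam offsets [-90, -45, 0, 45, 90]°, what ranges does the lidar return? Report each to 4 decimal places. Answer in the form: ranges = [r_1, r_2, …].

ranges = [5.0114, 3.3854, 1.3200, 0.6833, 0.7621]

beam 1: φ=-90°, α=300°
  cosα=0.5000 sinα=-0.8660 | (3,8) | tMaxX 0.5400 tMaxY 0.3926 | tΔX 2.0000 tΔY 1.1547
    t=0.3926 [y] (3,7)
    t=0.5400 [x] (4,7)
    t=1.5473 [y] (4,6)
    t=2.5400 [x] (5,6)
    t=2.7020 [y] (5,5)
    t=3.8567 [y] (5,4)
    t=4.5400 [x] (6,4)
    t=5.0114 [y] (6,3) — stop
  → r_1 = 5.0114
beam 2: φ=-45°, α=345°
  cosα=0.9659 sinα=-0.2588 | (3,8) | tMaxX 0.2795 tMaxY 1.3137 | tΔX 1.0353 tΔY 3.8637
    t=0.2795 [x] (4,8)
    t=1.3137 [y] (4,7)
    t=1.3148 [x] (5,7)
    t=2.3501 [x] (6,7)
    t=3.3854 [x] (7,7) — stop
  → r_2 = 3.3854
beam 3: φ=0°, α=30°
  cosα=0.8660 sinα=0.5000 | (3,8) | tMaxX 0.3118 tMaxY 1.3200 | tΔX 1.1547 tΔY 2.0000
    t=0.3118 [x] (4,8)
    t=1.3200 [y] (4,9) — stop
  → r_3 = 1.3200
beam 4: φ=45°, α=75°
  cosα=0.2588 sinα=0.9659 | (3,8) | tMaxX 1.0432 tMaxY 0.6833 | tΔX 3.8637 tΔY 1.0353
    t=0.6833 [y] (3,9) — stop
  → r_4 = 0.6833
beam 5: φ=90°, α=120°
  cosα=-0.5000 sinα=0.8660 | (3,8) | tMaxX 1.4600 tMaxY 0.7621 | tΔX 2.0000 tΔY 1.1547
    t=0.7621 [y] (3,9) — stop
  → r_5 = 0.7621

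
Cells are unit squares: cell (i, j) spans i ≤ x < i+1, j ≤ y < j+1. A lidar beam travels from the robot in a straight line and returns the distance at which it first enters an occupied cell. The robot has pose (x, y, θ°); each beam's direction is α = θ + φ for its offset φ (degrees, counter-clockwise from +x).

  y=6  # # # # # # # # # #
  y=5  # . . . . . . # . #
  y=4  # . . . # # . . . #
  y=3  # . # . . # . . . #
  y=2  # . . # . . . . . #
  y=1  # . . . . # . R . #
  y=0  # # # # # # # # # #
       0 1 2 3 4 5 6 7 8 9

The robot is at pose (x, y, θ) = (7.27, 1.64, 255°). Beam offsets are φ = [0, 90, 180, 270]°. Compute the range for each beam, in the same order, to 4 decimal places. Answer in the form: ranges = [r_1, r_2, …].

ranges = [0.6626, 1.7910, 4.5138, 1.3148]

beam 1: φ=0°, α=255°
  direction (-0.2588, -0.9659); cell (7,1); t to first gridline: x 1.0432, y 0.6626 (then +3.8637 / +1.0353)
    (7,0) via y @ 0.6626  # hit
  → r_1 = 0.6626
beam 2: φ=90°, α=345°
  direction (0.9659, -0.2588); cell (7,1); t to first gridline: x 0.7558, y 2.4728 (then +1.0353 / +3.8637)
    (8,1) via x @ 0.7558
    (9,1) via x @ 1.7910  # hit
  → r_2 = 1.7910
beam 3: φ=180°, α=75°
  direction (0.2588, 0.9659); cell (7,1); t to first gridline: x 2.8205, y 0.3727 (then +3.8637 / +1.0353)
    (7,2) via y @ 0.3727
    (7,3) via y @ 1.4080
    (7,4) via y @ 2.4433
    (8,4) via x @ 2.8205
    (8,5) via y @ 3.4785
    (8,6) via y @ 4.5138  # hit
  → r_3 = 4.5138
beam 4: φ=270°, α=165°
  direction (-0.9659, 0.2588); cell (7,1); t to first gridline: x 0.2795, y 1.3909 (then +1.0353 / +3.8637)
    (6,1) via x @ 0.2795
    (5,1) via x @ 1.3148  # hit
  → r_4 = 1.3148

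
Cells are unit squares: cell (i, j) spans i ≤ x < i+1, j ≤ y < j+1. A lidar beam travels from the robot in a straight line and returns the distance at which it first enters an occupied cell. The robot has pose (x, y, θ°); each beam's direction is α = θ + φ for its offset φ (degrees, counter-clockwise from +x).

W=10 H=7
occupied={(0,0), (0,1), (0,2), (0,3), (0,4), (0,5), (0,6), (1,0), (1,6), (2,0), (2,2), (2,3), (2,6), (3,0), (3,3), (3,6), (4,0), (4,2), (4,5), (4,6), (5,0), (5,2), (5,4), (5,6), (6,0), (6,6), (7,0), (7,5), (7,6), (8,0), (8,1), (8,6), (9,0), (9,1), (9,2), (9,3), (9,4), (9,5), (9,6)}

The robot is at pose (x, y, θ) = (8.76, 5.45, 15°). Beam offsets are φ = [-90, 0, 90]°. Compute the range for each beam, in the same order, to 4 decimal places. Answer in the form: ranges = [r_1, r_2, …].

beam 1: φ=-90°, α=285°
  direction (0.2588, -0.9659); cell (8,5); t to first gridline: x 0.9273, y 0.4659 (then +3.8637 / +1.0353)
    (8,4) via y @ 0.4659
    (9,4) via x @ 0.9273  # hit
  → r_1 = 0.9273
beam 2: φ=0°, α=15°
  direction (0.9659, 0.2588); cell (8,5); t to first gridline: x 0.2485, y 2.1250 (then +1.0353 / +3.8637)
    (9,5) via x @ 0.2485  # hit
  → r_2 = 0.2485
beam 3: φ=90°, α=105°
  direction (-0.2588, 0.9659); cell (8,5); t to first gridline: x 2.9364, y 0.5694 (then +3.8637 / +1.0353)
    (8,6) via y @ 0.5694  # hit
  → r_3 = 0.5694

ranges = [0.9273, 0.2485, 0.5694]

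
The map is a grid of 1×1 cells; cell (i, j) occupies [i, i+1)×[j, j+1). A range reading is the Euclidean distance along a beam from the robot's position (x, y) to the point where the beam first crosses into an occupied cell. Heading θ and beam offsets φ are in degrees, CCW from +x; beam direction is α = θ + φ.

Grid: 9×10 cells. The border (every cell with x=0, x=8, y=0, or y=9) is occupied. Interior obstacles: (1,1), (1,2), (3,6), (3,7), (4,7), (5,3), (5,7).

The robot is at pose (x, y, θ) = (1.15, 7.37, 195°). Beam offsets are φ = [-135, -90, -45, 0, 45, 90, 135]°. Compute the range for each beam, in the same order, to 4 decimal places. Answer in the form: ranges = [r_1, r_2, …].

beam 1: φ=-135°, α=60°
  d=(0.5000,0.8660)  start (1,7)  tX=1.7000 tY=0.7275  stride 1/|dx|=2.0000 1/|dy|=1.1547
    cross y-line → (1,8), t=0.7275
    cross x-line → (2,8), t=1.7000
    cross y-line → (2,9), t=1.8822 (wall)
  → r_1 = 1.8822
beam 2: φ=-90°, α=105°
  d=(-0.2588,0.9659)  start (1,7)  tX=0.5796 tY=0.6522  stride 1/|dx|=3.8637 1/|dy|=1.0353
    cross x-line → (0,7), t=0.5796 (wall)
  → r_2 = 0.5796
beam 3: φ=-45°, α=150°
  d=(-0.8660,0.5000)  start (1,7)  tX=0.1732 tY=1.2600  stride 1/|dx|=1.1547 1/|dy|=2.0000
    cross x-line → (0,7), t=0.1732 (wall)
  → r_3 = 0.1732
beam 4: φ=0°, α=195°
  d=(-0.9659,-0.2588)  start (1,7)  tX=0.1553 tY=1.4296  stride 1/|dx|=1.0353 1/|dy|=3.8637
    cross x-line → (0,7), t=0.1553 (wall)
  → r_4 = 0.1553
beam 5: φ=45°, α=240°
  d=(-0.5000,-0.8660)  start (1,7)  tX=0.3000 tY=0.4272  stride 1/|dx|=2.0000 1/|dy|=1.1547
    cross x-line → (0,7), t=0.3000 (wall)
  → r_5 = 0.3000
beam 6: φ=90°, α=285°
  d=(0.2588,-0.9659)  start (1,7)  tX=3.2841 tY=0.3831  stride 1/|dx|=3.8637 1/|dy|=1.0353
    cross y-line → (1,6), t=0.3831
    cross y-line → (1,5), t=1.4183
    cross y-line → (1,4), t=2.4536
    cross x-line → (2,4), t=3.2841
    cross y-line → (2,3), t=3.4889
    cross y-line → (2,2), t=4.5242
    cross y-line → (2,1), t=5.5594
    cross y-line → (2,0), t=6.5947 (wall)
  → r_6 = 6.5947
beam 7: φ=135°, α=330°
  d=(0.8660,-0.5000)  start (1,7)  tX=0.9815 tY=0.7400  stride 1/|dx|=1.1547 1/|dy|=2.0000
    cross y-line → (1,6), t=0.7400
    cross x-line → (2,6), t=0.9815
    cross x-line → (3,6), t=2.1362 (wall)
  → r_7 = 2.1362

ranges = [1.8822, 0.5796, 0.1732, 0.1553, 0.3000, 6.5947, 2.1362]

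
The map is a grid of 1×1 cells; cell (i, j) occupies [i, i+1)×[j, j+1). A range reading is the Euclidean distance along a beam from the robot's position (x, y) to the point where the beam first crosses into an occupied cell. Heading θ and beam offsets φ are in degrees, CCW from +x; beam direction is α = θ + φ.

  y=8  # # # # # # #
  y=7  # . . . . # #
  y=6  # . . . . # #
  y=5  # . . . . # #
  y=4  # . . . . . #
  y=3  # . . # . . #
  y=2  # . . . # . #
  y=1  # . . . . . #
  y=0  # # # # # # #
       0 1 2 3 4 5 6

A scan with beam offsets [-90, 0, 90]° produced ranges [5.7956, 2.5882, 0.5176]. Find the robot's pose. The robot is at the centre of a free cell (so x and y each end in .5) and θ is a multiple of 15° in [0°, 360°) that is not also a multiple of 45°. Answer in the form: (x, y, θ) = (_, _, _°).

(x, y, θ) = (2.5, 7.5, 345°)

The pose lattice has 30·16 = 480 candidates. Test each by forward raycasting.
  (5.5, 4.5, 165°): beam 1 = 0.5176 ≠ 5.7956 ✗
  (4.5, 6.5, 345°): beam 1 = 2.5882 ≠ 5.7956 ✗
  (4.5, 7.5, 105°): beam 1 = 0.5176 ≠ 5.7956 ✗
  …
  (2.5, 7.5, 345°): r_1=5.7956, r_2=2.5882, r_3=0.5176 — all match ✓
No second candidate reproduces the full scan.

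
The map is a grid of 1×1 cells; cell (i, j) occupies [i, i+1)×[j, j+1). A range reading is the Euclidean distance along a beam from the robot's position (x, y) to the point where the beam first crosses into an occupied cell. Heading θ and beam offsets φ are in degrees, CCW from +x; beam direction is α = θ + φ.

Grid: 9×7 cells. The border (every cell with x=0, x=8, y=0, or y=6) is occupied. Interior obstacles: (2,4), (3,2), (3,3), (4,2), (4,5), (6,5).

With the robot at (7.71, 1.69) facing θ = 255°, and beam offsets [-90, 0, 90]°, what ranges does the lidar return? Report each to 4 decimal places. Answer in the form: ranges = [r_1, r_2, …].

ranges = [2.8056, 0.7143, 0.3002]

beam 1: φ=-90°, α=165°
  dir = (cos 165°, sin 165°) = (-0.9659, 0.2588); from cell (7,1)
  next x-line at t=0.7350, next y-line at t=1.1977; Δt_x=1.0353, Δt_y=3.8637
    x: enter (6,1) at t=0.7350
    y: enter (6,2) at t=1.1977
    x: enter (5,2) at t=1.7703
    x: enter (4,2) at t=2.8056 ← occupied
  → r_1 = 2.8056
beam 2: φ=0°, α=255°
  dir = (cos 255°, sin 255°) = (-0.2588, -0.9659); from cell (7,1)
  next x-line at t=2.7432, next y-line at t=0.7143; Δt_x=3.8637, Δt_y=1.0353
    y: enter (7,0) at t=0.7143 ← occupied
  → r_2 = 0.7143
beam 3: φ=90°, α=345°
  dir = (cos 345°, sin 345°) = (0.9659, -0.2588); from cell (7,1)
  next x-line at t=0.3002, next y-line at t=2.6660; Δt_x=1.0353, Δt_y=3.8637
    x: enter (8,1) at t=0.3002 ← occupied
  → r_3 = 0.3002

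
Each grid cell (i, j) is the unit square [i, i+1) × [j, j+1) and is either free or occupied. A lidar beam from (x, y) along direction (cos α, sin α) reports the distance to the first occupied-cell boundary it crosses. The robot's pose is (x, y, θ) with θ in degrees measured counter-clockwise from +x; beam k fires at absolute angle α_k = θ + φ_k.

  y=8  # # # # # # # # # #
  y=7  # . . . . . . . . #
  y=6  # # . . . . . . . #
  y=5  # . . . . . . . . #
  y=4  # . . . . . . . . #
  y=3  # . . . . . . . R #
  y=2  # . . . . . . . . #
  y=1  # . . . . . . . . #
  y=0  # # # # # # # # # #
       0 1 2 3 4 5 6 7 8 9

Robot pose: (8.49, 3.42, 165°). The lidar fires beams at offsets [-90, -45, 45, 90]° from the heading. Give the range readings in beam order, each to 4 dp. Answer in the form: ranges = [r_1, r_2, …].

beam 1: φ=-90°, α=75°
  direction (0.2588, 0.9659); cell (8,3); t to first gridline: x 1.9705, y 0.6005 (then +3.8637 / +1.0353)
    (8,4) via y @ 0.6005
    (8,5) via y @ 1.6357
    (9,5) via x @ 1.9705  # hit
  → r_1 = 1.9705
beam 2: φ=-45°, α=120°
  direction (-0.5000, 0.8660); cell (8,3); t to first gridline: x 0.9800, y 0.6697 (then +2.0000 / +1.1547)
    (8,4) via y @ 0.6697
    (7,4) via x @ 0.9800
    (7,5) via y @ 1.8244
    (7,6) via y @ 2.9791
    (6,6) via x @ 2.9800
    (6,7) via y @ 4.1338
    (5,7) via x @ 4.9800
    (5,8) via y @ 5.2885  # hit
  → r_2 = 5.2885
beam 3: φ=45°, α=210°
  direction (-0.8660, -0.5000); cell (8,3); t to first gridline: x 0.5658, y 0.8400 (then +1.1547 / +2.0000)
    (7,3) via x @ 0.5658
    (7,2) via y @ 0.8400
    (6,2) via x @ 1.7205
    (6,1) via y @ 2.8400
    (5,1) via x @ 2.8752
    (4,1) via x @ 4.0299
    (4,0) via y @ 4.8400  # hit
  → r_3 = 4.8400
beam 4: φ=90°, α=255°
  direction (-0.2588, -0.9659); cell (8,3); t to first gridline: x 1.8932, y 0.4348 (then +3.8637 / +1.0353)
    (8,2) via y @ 0.4348
    (8,1) via y @ 1.4701
    (7,1) via x @ 1.8932
    (7,0) via y @ 2.5054  # hit
  → r_4 = 2.5054

ranges = [1.9705, 5.2885, 4.8400, 2.5054]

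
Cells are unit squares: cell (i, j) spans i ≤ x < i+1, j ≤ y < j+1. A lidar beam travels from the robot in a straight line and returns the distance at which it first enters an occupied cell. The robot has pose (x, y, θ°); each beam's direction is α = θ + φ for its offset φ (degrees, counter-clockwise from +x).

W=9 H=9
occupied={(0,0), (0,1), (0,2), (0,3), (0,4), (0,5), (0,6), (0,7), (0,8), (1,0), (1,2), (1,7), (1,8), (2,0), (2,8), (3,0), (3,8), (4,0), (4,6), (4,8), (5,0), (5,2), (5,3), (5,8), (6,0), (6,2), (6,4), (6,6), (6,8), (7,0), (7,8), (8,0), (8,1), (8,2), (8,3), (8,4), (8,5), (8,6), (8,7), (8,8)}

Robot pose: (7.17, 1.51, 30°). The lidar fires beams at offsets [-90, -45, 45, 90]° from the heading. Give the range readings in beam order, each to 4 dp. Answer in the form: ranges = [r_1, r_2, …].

ranges = [0.5889, 0.8593, 3.2069, 0.5658]

beam 1: φ=-90°, α=300°
  d=(0.5000,-0.8660)  start (7,1)  tX=1.6600 tY=0.5889  stride 1/|dx|=2.0000 1/|dy|=1.1547
    cross y-line → (7,0), t=0.5889 (wall)
  → r_1 = 0.5889
beam 2: φ=-45°, α=345°
  d=(0.9659,-0.2588)  start (7,1)  tX=0.8593 tY=1.9705  stride 1/|dx|=1.0353 1/|dy|=3.8637
    cross x-line → (8,1), t=0.8593 (wall)
  → r_2 = 0.8593
beam 3: φ=45°, α=75°
  d=(0.2588,0.9659)  start (7,1)  tX=3.2069 tY=0.5073  stride 1/|dx|=3.8637 1/|dy|=1.0353
    cross y-line → (7,2), t=0.5073
    cross y-line → (7,3), t=1.5426
    cross y-line → (7,4), t=2.5778
    cross x-line → (8,4), t=3.2069 (wall)
  → r_3 = 3.2069
beam 4: φ=90°, α=120°
  d=(-0.5000,0.8660)  start (7,1)  tX=0.3400 tY=0.5658  stride 1/|dx|=2.0000 1/|dy|=1.1547
    cross x-line → (6,1), t=0.3400
    cross y-line → (6,2), t=0.5658 (wall)
  → r_4 = 0.5658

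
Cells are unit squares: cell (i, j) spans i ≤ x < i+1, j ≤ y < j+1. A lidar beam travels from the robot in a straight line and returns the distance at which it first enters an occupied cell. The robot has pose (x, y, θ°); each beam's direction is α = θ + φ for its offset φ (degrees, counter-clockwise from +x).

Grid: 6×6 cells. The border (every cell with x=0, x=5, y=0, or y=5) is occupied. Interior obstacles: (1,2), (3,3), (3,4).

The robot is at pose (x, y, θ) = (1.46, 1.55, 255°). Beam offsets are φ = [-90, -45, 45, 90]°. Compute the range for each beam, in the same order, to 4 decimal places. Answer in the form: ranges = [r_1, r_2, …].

beam 1: φ=-90°, α=165°
  dir = (cos 165°, sin 165°) = (-0.9659, 0.2588); from cell (1,1)
  next x-line at t=0.4762, next y-line at t=1.7387; Δt_x=1.0353, Δt_y=3.8637
    x: enter (0,1) at t=0.4762 ← occupied
  → r_1 = 0.4762
beam 2: φ=-45°, α=210°
  dir = (cos 210°, sin 210°) = (-0.8660, -0.5000); from cell (1,1)
  next x-line at t=0.5312, next y-line at t=1.1000; Δt_x=1.1547, Δt_y=2.0000
    x: enter (0,1) at t=0.5312 ← occupied
  → r_2 = 0.5312
beam 3: φ=45°, α=300°
  dir = (cos 300°, sin 300°) = (0.5000, -0.8660); from cell (1,1)
  next x-line at t=1.0800, next y-line at t=0.6351; Δt_x=2.0000, Δt_y=1.1547
    y: enter (1,0) at t=0.6351 ← occupied
  → r_3 = 0.6351
beam 4: φ=90°, α=345°
  dir = (cos 345°, sin 345°) = (0.9659, -0.2588); from cell (1,1)
  next x-line at t=0.5590, next y-line at t=2.1250; Δt_x=1.0353, Δt_y=3.8637
    x: enter (2,1) at t=0.5590
    x: enter (3,1) at t=1.5943
    y: enter (3,0) at t=2.1250 ← occupied
  → r_4 = 2.1250

ranges = [0.4762, 0.5312, 0.6351, 2.1250]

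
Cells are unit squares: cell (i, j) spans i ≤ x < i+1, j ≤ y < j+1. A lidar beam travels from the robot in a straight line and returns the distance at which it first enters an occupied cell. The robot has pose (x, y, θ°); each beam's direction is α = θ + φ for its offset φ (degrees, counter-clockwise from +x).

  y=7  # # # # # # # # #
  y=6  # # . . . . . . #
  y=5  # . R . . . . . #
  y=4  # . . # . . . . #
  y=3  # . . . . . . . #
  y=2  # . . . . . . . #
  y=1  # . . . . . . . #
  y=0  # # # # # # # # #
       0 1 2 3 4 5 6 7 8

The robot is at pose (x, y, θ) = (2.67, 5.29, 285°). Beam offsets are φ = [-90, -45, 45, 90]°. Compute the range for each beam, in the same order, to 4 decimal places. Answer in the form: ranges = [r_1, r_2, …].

beam 1: φ=-90°, α=195°
  direction (-0.9659, -0.2588); cell (2,5); t to first gridline: x 0.6936, y 1.1205 (then +1.0353 / +3.8637)
    (1,5) via x @ 0.6936
    (1,4) via y @ 1.1205
    (0,4) via x @ 1.7289  # hit
  → r_1 = 1.7289
beam 2: φ=-45°, α=240°
  direction (-0.5000, -0.8660); cell (2,5); t to first gridline: x 1.3400, y 0.3349 (then +2.0000 / +1.1547)
    (2,4) via y @ 0.3349
    (1,4) via x @ 1.3400
    (1,3) via y @ 1.4896
    (1,2) via y @ 2.6443
    (0,2) via x @ 3.3400  # hit
  → r_2 = 3.3400
beam 3: φ=45°, α=330°
  direction (0.8660, -0.5000); cell (2,5); t to first gridline: x 0.3811, y 0.5800 (then +1.1547 / +2.0000)
    (3,5) via x @ 0.3811
    (3,4) via y @ 0.5800  # hit
  → r_3 = 0.5800
beam 4: φ=90°, α=15°
  direction (0.9659, 0.2588); cell (2,5); t to first gridline: x 0.3416, y 2.7432 (then +1.0353 / +3.8637)
    (3,5) via x @ 0.3416
    (4,5) via x @ 1.3769
    (5,5) via x @ 2.4122
    (5,6) via y @ 2.7432
    (6,6) via x @ 3.4475
    (7,6) via x @ 4.4827
    (8,6) via x @ 5.5180  # hit
  → r_4 = 5.5180

ranges = [1.7289, 3.3400, 0.5800, 5.5180]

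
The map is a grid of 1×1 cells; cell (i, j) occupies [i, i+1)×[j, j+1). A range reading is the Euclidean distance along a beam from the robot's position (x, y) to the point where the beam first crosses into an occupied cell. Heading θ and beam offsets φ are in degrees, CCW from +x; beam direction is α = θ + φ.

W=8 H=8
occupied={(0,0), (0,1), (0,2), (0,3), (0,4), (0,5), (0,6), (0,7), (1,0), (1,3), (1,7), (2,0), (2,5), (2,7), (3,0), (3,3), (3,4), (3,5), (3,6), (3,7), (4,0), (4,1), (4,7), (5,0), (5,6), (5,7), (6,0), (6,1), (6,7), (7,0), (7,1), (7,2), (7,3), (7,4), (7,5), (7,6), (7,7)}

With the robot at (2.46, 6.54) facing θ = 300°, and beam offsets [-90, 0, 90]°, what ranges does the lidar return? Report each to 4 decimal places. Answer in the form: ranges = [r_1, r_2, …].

ranges = [1.6859, 0.6235, 0.6235]

beam 1: φ=-90°, α=210°
  d=(-0.8660,-0.5000)  start (2,6)  tX=0.5312 tY=1.0800  stride 1/|dx|=1.1547 1/|dy|=2.0000
    cross x-line → (1,6), t=0.5312
    cross y-line → (1,5), t=1.0800
    cross x-line → (0,5), t=1.6859 (wall)
  → r_1 = 1.6859
beam 2: φ=0°, α=300°
  d=(0.5000,-0.8660)  start (2,6)  tX=1.0800 tY=0.6235  stride 1/|dx|=2.0000 1/|dy|=1.1547
    cross y-line → (2,5), t=0.6235 (wall)
  → r_2 = 0.6235
beam 3: φ=90°, α=30°
  d=(0.8660,0.5000)  start (2,6)  tX=0.6235 tY=0.9200  stride 1/|dx|=1.1547 1/|dy|=2.0000
    cross x-line → (3,6), t=0.6235 (wall)
  → r_3 = 0.6235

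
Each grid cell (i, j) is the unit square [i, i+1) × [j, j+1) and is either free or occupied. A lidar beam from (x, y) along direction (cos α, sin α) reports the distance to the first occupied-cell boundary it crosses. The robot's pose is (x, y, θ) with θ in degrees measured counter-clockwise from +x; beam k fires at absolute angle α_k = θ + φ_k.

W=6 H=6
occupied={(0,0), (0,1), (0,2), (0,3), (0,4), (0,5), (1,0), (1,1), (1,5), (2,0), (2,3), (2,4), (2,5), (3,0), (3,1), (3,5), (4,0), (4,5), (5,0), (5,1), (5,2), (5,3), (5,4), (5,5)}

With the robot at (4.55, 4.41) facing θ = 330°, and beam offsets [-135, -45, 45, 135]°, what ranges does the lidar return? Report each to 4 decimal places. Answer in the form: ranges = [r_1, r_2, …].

ranges = [1.6047, 1.7387, 0.4659, 0.6108]

beam 1: φ=-135°, α=195°
  d=(-0.9659,-0.2588)  start (4,4)  tX=0.5694 tY=1.5841  stride 1/|dx|=1.0353 1/|dy|=3.8637
    cross x-line → (3,4), t=0.5694
    cross y-line → (3,3), t=1.5841
    cross x-line → (2,3), t=1.6047 (wall)
  → r_1 = 1.6047
beam 2: φ=-45°, α=285°
  d=(0.2588,-0.9659)  start (4,4)  tX=1.7387 tY=0.4245  stride 1/|dx|=3.8637 1/|dy|=1.0353
    cross y-line → (4,3), t=0.4245
    cross y-line → (4,2), t=1.4597
    cross x-line → (5,2), t=1.7387 (wall)
  → r_2 = 1.7387
beam 3: φ=45°, α=15°
  d=(0.9659,0.2588)  start (4,4)  tX=0.4659 tY=2.2796  stride 1/|dx|=1.0353 1/|dy|=3.8637
    cross x-line → (5,4), t=0.4659 (wall)
  → r_3 = 0.4659
beam 4: φ=135°, α=105°
  d=(-0.2588,0.9659)  start (4,4)  tX=2.1250 tY=0.6108  stride 1/|dx|=3.8637 1/|dy|=1.0353
    cross y-line → (4,5), t=0.6108 (wall)
  → r_4 = 0.6108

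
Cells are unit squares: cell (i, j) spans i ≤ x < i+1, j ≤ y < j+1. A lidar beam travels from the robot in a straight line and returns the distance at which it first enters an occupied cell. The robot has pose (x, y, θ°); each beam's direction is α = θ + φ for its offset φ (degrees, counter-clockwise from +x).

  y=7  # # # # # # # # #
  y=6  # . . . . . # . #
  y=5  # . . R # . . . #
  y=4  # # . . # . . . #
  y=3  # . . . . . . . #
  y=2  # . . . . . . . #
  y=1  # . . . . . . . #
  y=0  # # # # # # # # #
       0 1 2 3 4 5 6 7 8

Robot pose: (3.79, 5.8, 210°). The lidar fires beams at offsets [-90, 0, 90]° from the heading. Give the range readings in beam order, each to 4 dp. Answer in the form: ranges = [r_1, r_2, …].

beam 1: φ=-90°, α=120°
  direction (-0.5000, 0.8660); cell (3,5); t to first gridline: x 1.5800, y 0.2309 (then +2.0000 / +1.1547)
    (3,6) via y @ 0.2309
    (3,7) via y @ 1.3856  # hit
  → r_1 = 1.3856
beam 2: φ=0°, α=210°
  direction (-0.8660, -0.5000); cell (3,5); t to first gridline: x 0.9122, y 1.6000 (then +1.1547 / +2.0000)
    (2,5) via x @ 0.9122
    (2,4) via y @ 1.6000
    (1,4) via x @ 2.0669  # hit
  → r_2 = 2.0669
beam 3: φ=90°, α=300°
  direction (0.5000, -0.8660); cell (3,5); t to first gridline: x 0.4200, y 0.9238 (then +2.0000 / +1.1547)
    (4,5) via x @ 0.4200  # hit
  → r_3 = 0.4200

ranges = [1.3856, 2.0669, 0.4200]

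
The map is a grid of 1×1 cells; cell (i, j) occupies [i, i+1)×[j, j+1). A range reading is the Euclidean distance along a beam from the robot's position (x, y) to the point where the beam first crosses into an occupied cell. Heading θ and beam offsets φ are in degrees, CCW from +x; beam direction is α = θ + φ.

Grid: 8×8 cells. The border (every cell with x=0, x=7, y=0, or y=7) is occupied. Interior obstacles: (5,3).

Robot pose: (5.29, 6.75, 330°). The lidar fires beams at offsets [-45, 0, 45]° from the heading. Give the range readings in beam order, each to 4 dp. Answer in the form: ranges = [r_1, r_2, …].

ranges = [5.9528, 1.9745, 0.9659]

beam 1: φ=-45°, α=285°
  dir = (cos 285°, sin 285°) = (0.2588, -0.9659); from cell (5,6)
  next x-line at t=2.7432, next y-line at t=0.7765; Δt_x=3.8637, Δt_y=1.0353
    y: enter (5,5) at t=0.7765
    y: enter (5,4) at t=1.8117
    x: enter (6,4) at t=2.7432
    y: enter (6,3) at t=2.8470
    y: enter (6,2) at t=3.8823
    y: enter (6,1) at t=4.9176
    y: enter (6,0) at t=5.9528 ← occupied
  → r_1 = 5.9528
beam 2: φ=0°, α=330°
  dir = (cos 330°, sin 330°) = (0.8660, -0.5000); from cell (5,6)
  next x-line at t=0.8198, next y-line at t=1.5000; Δt_x=1.1547, Δt_y=2.0000
    x: enter (6,6) at t=0.8198
    y: enter (6,5) at t=1.5000
    x: enter (7,5) at t=1.9745 ← occupied
  → r_2 = 1.9745
beam 3: φ=45°, α=15°
  dir = (cos 15°, sin 15°) = (0.9659, 0.2588); from cell (5,6)
  next x-line at t=0.7350, next y-line at t=0.9659; Δt_x=1.0353, Δt_y=3.8637
    x: enter (6,6) at t=0.7350
    y: enter (6,7) at t=0.9659 ← occupied
  → r_3 = 0.9659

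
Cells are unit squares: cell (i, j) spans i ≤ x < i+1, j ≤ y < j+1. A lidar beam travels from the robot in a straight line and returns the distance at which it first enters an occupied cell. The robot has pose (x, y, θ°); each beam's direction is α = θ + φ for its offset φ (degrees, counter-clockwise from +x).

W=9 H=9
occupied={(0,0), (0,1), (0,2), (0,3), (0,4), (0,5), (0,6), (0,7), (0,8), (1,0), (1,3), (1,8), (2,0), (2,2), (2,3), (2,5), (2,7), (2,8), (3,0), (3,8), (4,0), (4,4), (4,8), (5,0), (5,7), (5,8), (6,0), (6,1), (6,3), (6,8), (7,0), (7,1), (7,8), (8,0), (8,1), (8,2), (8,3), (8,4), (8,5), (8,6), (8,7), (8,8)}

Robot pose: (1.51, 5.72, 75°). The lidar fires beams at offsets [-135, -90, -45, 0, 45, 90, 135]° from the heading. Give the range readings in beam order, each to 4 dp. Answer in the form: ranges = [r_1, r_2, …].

beam 1: φ=-135°, α=300°
  cosα=0.5000 sinα=-0.8660 | (1,5) | tMaxX 0.9800 tMaxY 0.8314 | tΔX 2.0000 tΔY 1.1547
    t=0.8314 [y] (1,4)
    t=0.9800 [x] (2,4)
    t=1.9861 [y] (2,3) — stop
  → r_1 = 1.9861
beam 2: φ=-90°, α=345°
  cosα=0.9659 sinα=-0.2588 | (1,5) | tMaxX 0.5073 tMaxY 2.7819 | tΔX 1.0353 tΔY 3.8637
    t=0.5073 [x] (2,5) — stop
  → r_2 = 0.5073
beam 3: φ=-45°, α=30°
  cosα=0.8660 sinα=0.5000 | (1,5) | tMaxX 0.5658 tMaxY 0.5600 | tΔX 1.1547 tΔY 2.0000
    t=0.5600 [y] (1,6)
    t=0.5658 [x] (2,6)
    t=1.7205 [x] (3,6)
    t=2.5600 [y] (3,7)
    t=2.8752 [x] (4,7)
    t=4.0299 [x] (5,7) — stop
  → r_3 = 4.0299
beam 4: φ=0°, α=75°
  cosα=0.2588 sinα=0.9659 | (1,5) | tMaxX 1.8932 tMaxY 0.2899 | tΔX 3.8637 tΔY 1.0353
    t=0.2899 [y] (1,6)
    t=1.3252 [y] (1,7)
    t=1.8932 [x] (2,7) — stop
  → r_4 = 1.8932
beam 5: φ=45°, α=120°
  cosα=-0.5000 sinα=0.8660 | (1,5) | tMaxX 1.0200 tMaxY 0.3233 | tΔX 2.0000 tΔY 1.1547
    t=0.3233 [y] (1,6)
    t=1.0200 [x] (0,6) — stop
  → r_5 = 1.0200
beam 6: φ=90°, α=165°
  cosα=-0.9659 sinα=0.2588 | (1,5) | tMaxX 0.5280 tMaxY 1.0818 | tΔX 1.0353 tΔY 3.8637
    t=0.5280 [x] (0,5) — stop
  → r_6 = 0.5280
beam 7: φ=135°, α=210°
  cosα=-0.8660 sinα=-0.5000 | (1,5) | tMaxX 0.5889 tMaxY 1.4400 | tΔX 1.1547 tΔY 2.0000
    t=0.5889 [x] (0,5) — stop
  → r_7 = 0.5889

ranges = [1.9861, 0.5073, 4.0299, 1.8932, 1.0200, 0.5280, 0.5889]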